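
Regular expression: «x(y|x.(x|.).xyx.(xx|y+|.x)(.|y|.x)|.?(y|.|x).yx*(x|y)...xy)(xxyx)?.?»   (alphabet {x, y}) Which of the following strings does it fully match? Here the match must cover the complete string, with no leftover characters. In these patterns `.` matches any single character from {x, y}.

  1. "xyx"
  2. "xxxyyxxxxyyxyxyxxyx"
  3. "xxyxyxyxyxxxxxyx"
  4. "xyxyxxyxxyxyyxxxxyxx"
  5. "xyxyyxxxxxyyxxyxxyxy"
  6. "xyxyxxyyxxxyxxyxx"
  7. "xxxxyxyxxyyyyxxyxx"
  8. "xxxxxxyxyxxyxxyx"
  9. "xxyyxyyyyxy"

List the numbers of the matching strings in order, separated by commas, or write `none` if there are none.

1 → match
2 → match
3 → match
4 → no match
5 → match
6 → match
7 → match
8 → match
9 → match

1, 2, 3, 5, 6, 7, 8, 9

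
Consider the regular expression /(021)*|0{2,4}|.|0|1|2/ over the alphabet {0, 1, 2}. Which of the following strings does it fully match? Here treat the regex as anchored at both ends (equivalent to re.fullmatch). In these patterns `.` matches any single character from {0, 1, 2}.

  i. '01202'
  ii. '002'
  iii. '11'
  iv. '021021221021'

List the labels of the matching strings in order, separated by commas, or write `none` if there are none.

i → no match
ii → no match
iii → no match
iv → no match

none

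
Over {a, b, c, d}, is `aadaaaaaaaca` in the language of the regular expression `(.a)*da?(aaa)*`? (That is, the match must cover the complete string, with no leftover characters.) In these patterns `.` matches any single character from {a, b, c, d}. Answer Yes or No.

No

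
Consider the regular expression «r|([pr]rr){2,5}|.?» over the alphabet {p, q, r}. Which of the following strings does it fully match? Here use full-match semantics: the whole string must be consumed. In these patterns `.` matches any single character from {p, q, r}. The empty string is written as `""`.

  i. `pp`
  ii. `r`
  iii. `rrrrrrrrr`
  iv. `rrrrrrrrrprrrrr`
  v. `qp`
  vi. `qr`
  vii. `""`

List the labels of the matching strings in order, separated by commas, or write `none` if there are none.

ii, iii, iv, vii

i → no match
ii → match
iii → match
iv → match
v → no match
vi → no match
vii → match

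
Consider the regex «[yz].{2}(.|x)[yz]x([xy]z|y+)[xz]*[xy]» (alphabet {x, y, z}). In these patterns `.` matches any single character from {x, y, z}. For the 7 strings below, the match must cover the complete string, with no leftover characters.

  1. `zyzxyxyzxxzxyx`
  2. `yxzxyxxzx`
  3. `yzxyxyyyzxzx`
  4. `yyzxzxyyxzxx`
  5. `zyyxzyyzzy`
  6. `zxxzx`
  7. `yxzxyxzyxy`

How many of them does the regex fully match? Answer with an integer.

1 → no match
2. `yxzxyxxzx` → match
3. `yzxyxyyyzxzx` → no match
4. `yyzxzxyyxzxx` → match
5. `zyyxzyyzzy` → no match
6. `zxxzx` → no match
7. `yxzxyxzyxy` → no match
Total matched: 2

2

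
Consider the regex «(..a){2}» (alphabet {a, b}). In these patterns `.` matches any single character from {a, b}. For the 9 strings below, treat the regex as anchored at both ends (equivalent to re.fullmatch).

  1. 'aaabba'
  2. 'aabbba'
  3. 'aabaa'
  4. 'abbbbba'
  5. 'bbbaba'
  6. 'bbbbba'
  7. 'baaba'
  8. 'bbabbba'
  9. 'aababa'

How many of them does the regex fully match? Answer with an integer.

1 → match
2 → no match
3 → no match
4 → no match
5 → no match
6 → no match
7 → no match
8 → no match
9 → no match
Total matched: 1

1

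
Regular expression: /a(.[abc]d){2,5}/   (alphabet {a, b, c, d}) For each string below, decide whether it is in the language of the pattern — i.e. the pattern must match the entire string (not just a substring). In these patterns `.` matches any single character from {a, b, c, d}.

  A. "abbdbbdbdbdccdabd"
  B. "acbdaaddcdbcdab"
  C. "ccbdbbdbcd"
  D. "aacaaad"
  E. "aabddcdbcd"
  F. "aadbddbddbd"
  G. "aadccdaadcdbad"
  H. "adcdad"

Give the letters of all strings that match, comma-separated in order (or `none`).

A → no match
B → no match — must end with "d"
C → no match — must start with "a"
D → no match
E → match
F → no match
G → no match
H → no match

E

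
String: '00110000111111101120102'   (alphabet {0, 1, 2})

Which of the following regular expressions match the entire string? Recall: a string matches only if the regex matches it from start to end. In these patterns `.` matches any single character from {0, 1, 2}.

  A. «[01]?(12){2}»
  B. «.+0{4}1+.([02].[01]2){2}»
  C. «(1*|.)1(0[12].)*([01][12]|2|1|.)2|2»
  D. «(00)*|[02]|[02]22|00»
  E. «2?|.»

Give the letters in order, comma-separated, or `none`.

B

A → no match — must end with '12'
B → match
C → no match
D → no match
E → no match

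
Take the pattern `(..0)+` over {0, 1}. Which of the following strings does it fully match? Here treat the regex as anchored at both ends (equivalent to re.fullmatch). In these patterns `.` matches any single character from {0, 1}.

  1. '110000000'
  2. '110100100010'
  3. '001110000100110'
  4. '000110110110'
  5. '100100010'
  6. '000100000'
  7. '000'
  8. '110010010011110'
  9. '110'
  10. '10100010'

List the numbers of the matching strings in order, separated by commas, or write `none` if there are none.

1, 2, 4, 5, 6, 7, 9

1 → match
2 → match
3 → no match
4 → match
5 → match
6 → match
7 → match
8 → no match
9 → match
10 → no match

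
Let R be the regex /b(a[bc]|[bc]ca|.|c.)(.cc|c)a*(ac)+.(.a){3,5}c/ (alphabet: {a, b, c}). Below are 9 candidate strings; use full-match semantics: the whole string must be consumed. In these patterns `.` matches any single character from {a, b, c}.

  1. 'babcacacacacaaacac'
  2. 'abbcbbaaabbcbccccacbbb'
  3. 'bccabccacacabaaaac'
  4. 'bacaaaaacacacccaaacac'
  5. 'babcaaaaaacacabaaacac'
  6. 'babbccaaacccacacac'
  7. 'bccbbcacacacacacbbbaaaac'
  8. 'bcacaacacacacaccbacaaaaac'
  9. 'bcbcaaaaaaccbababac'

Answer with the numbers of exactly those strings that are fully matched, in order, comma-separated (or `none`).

1 → match
2 → no match — must start with 'b'
3 → no match
4 → match
5 → match
6 → match
7 → no match
8 → match
9 → match

1, 4, 5, 6, 8, 9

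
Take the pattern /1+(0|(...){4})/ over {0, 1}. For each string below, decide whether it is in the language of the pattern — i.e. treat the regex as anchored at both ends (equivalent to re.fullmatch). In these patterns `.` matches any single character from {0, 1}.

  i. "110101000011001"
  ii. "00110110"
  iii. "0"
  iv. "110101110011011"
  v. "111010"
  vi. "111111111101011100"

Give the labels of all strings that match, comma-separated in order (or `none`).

i → no match
ii → no match — must start with "1"
iii → no match — must start with "1"
iv → no match
v → no match
vi → match

vi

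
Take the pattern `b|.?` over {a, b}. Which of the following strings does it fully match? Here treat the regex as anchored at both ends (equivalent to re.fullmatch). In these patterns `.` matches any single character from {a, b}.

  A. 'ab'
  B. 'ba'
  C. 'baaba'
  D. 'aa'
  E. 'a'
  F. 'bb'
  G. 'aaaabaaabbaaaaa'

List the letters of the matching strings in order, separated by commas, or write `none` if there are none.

E

A → no match
B → no match
C → no match
D → no match
E → match
F → no match
G → no match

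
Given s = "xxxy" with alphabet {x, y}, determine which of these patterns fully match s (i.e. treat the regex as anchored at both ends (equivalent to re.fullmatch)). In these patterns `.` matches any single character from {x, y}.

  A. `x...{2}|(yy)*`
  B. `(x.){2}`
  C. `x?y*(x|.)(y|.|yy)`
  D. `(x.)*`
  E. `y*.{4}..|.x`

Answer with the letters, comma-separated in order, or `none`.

A → no match
B → match
C → no match
D → match
E → no match

B, D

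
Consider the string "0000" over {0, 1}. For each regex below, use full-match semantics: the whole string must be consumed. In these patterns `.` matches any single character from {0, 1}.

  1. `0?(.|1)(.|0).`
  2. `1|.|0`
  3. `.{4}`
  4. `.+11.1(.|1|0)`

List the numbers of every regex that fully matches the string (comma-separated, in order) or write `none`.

1 → match
2 → no match
3 → match
4 → no match

1, 3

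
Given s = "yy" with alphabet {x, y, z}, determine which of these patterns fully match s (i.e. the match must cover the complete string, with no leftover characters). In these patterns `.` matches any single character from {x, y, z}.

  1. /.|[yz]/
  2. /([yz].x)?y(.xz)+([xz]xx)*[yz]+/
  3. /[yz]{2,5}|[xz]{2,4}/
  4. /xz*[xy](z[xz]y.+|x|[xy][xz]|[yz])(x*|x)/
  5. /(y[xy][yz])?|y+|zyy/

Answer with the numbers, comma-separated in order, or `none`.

3, 5

1 → no match
2 → no match
3 → match
4 → no match — must start with "x"
5 → match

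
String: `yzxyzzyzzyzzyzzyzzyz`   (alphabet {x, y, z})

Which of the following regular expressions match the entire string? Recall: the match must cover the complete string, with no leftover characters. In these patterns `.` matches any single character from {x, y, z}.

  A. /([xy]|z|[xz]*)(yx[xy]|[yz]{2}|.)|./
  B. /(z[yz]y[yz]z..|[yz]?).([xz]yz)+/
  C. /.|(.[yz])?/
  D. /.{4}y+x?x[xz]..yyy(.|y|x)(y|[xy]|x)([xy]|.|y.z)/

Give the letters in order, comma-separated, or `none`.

B

A → no match
B → match
C → no match
D → no match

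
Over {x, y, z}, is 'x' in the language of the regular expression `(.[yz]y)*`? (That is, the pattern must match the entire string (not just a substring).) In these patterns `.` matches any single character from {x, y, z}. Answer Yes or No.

No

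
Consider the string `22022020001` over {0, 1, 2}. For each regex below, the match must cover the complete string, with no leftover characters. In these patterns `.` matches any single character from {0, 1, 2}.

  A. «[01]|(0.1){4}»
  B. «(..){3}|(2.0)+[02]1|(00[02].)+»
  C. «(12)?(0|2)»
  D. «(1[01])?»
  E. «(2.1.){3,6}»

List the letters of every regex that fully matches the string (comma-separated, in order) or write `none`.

A → no match
B → match
C → no match
D → no match
E → no match

B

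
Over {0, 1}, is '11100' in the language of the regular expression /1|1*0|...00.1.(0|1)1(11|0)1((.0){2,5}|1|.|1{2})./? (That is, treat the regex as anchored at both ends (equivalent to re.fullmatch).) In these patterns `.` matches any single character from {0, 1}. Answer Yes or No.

No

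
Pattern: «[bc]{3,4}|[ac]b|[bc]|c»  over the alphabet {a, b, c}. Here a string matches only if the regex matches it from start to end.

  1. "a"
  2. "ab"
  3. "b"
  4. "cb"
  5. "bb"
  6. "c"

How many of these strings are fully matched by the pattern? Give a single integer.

1 → no match
2 → match
3 → match
4 → match
5 → no match
6 → match
Total matched: 4

4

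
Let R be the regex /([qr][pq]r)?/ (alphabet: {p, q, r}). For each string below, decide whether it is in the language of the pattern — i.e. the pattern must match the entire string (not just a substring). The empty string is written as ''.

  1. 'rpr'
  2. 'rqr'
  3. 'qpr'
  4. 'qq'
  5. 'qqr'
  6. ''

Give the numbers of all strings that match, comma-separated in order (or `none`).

1, 2, 3, 5, 6

1 → match
2 → match
3 → match
4 → no match
5 → match
6 → match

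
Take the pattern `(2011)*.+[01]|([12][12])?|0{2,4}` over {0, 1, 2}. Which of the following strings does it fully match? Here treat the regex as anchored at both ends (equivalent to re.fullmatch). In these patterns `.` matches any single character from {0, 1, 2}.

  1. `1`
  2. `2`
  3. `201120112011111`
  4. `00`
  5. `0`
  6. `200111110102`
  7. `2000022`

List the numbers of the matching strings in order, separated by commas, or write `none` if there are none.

3, 4

1 → no match
2 → no match
3 → match
4 → match
5 → no match
6 → no match
7 → no match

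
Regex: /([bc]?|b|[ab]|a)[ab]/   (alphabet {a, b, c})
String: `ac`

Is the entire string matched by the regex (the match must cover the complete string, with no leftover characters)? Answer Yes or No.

No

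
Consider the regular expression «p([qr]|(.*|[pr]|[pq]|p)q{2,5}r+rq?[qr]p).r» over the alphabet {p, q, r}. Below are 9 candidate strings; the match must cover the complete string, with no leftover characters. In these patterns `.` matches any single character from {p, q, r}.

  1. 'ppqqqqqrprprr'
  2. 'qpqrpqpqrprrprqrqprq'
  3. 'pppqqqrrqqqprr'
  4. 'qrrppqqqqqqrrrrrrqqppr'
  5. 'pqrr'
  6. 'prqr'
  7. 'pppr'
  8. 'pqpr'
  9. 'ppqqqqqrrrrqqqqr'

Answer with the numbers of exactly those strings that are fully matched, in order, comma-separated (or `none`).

5, 6, 8

1 → no match
2 → no match — must start with 'p'
3 → no match
4 → no match — must start with 'p'
5 → match
6 → match
7 → no match
8 → match
9 → no match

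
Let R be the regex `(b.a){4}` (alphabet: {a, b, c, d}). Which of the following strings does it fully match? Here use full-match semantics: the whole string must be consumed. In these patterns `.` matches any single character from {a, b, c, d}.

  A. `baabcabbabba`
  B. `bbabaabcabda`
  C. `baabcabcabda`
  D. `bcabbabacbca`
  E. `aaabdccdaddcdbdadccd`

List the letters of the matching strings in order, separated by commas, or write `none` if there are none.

A, B, C

A → match
B → match
C → match
D → no match
E → no match — must start with `b`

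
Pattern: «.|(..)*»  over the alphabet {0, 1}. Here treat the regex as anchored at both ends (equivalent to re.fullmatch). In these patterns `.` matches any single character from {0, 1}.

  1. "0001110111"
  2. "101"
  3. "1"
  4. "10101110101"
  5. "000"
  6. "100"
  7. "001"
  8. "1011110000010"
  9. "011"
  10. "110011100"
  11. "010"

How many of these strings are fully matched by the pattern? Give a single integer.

2

1 → match
2 → no match
3 → match
4 → no match
5 → no match
6 → no match
7 → no match
8 → no match
9 → no match
10 → no match
11 → no match
Total matched: 2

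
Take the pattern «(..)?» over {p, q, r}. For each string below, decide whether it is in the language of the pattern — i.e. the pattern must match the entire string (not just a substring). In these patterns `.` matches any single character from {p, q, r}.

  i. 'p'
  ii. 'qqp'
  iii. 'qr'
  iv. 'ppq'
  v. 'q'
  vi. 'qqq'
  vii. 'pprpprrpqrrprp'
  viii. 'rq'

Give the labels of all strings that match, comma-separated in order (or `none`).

i → no match
ii → no match
iii → match
iv → no match
v → no match
vi → no match
vii → no match
viii → match

iii, viii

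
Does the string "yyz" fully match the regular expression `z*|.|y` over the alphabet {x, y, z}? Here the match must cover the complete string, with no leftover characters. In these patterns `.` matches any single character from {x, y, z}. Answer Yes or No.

No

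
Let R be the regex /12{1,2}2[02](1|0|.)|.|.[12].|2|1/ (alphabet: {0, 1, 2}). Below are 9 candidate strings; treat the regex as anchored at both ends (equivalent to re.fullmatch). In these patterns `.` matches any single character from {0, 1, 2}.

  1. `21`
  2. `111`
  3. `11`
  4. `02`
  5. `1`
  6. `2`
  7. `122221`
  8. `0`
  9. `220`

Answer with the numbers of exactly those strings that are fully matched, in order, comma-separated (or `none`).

2, 5, 6, 7, 8, 9

1 → no match
2 → match
3 → no match
4 → no match
5 → match
6 → match
7 → match
8 → match
9 → match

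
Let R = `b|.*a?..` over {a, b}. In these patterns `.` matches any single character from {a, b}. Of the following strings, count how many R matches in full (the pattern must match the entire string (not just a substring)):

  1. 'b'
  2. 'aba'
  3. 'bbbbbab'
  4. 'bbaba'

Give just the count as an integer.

1 → match
2 → match
3 → match
4 → match
Total matched: 4

4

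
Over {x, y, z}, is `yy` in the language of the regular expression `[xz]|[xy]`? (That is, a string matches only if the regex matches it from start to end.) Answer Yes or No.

No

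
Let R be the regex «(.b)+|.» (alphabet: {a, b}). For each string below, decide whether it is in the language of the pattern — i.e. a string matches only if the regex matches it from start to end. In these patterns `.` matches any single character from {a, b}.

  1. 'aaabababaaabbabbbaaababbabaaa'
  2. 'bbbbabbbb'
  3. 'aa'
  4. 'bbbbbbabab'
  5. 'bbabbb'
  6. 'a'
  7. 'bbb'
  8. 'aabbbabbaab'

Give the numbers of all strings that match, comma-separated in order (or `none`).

4, 5, 6

1 → no match
2 → no match
3 → no match
4 → match
5 → match
6 → match
7 → no match
8 → no match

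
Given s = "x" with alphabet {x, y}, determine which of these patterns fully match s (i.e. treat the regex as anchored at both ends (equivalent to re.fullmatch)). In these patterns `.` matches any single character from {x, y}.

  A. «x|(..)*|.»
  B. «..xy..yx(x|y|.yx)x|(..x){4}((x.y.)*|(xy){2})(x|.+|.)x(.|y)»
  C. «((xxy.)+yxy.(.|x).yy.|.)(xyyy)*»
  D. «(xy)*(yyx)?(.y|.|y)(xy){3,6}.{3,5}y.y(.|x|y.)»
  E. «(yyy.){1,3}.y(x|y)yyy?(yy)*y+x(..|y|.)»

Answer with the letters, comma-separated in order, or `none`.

A → match
B → no match
C → match
D → no match
E → no match — must start with "yyy"

A, C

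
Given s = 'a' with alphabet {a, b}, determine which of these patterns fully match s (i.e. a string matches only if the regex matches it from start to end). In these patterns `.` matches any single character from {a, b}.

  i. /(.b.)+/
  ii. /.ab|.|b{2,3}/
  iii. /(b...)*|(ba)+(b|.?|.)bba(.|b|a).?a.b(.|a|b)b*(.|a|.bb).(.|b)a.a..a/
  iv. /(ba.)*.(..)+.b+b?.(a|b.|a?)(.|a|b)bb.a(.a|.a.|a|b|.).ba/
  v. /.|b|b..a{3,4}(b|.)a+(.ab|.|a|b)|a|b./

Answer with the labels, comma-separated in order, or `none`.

ii, v

i → no match
ii → match
iii → no match
iv → no match — must end with 'ba'
v → match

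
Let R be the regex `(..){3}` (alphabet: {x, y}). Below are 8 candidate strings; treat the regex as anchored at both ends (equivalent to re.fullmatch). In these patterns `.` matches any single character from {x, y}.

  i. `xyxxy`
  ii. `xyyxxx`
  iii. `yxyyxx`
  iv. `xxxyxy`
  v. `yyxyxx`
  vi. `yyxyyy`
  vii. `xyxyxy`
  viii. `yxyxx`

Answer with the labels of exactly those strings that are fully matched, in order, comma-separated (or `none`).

i → no match
ii → match
iii → match
iv → match
v → match
vi → match
vii → match
viii → no match

ii, iii, iv, v, vi, vii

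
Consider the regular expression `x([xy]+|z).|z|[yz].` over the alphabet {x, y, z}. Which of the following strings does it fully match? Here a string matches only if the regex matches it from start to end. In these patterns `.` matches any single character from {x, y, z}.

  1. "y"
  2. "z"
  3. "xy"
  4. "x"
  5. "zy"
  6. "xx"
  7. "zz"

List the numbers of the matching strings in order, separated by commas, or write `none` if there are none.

2, 5, 7

1. "y" → no match
2. "z" → match
3. "xy" → no match
4. "x" → no match
5. "zy" → match
6. "xx" → no match
7. "zz" → match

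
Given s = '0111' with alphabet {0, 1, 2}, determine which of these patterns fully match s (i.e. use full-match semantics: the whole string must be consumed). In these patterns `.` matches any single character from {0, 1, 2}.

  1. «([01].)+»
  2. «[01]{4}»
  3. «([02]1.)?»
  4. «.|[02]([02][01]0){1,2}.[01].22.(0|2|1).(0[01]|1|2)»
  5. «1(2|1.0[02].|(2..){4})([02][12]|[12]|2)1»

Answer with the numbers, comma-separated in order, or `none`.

1, 2

1 → match
2 → match
3 → no match
4 → no match
5 → no match — must start with '1'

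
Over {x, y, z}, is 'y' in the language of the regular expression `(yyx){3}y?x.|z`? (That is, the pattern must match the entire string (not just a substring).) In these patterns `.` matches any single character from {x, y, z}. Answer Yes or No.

No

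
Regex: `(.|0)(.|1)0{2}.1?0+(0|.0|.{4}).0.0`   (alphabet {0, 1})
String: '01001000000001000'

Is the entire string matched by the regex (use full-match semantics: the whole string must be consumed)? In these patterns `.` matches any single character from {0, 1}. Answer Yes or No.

Yes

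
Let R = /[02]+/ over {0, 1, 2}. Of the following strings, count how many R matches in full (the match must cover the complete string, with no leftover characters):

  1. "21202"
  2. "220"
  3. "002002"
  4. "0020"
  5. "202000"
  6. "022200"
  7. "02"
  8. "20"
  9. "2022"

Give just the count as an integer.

8

1. "21202" → no match
2. "220" → match
3. "002002" → match
4. "0020" → match
5. "202000" → match
6. "022200" → match
7. "02" → match
8. "20" → match
9. "2022" → match
Total matched: 8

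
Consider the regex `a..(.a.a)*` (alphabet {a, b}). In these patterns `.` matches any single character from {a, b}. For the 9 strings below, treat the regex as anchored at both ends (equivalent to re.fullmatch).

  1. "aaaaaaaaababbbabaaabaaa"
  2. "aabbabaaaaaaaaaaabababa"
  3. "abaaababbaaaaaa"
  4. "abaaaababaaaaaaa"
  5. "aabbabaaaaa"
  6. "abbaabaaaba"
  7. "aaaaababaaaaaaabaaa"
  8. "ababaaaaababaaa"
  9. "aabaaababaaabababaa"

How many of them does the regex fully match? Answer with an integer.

5

1 → no match
2 → match
3 → no match
4 → no match
5 → match
6 → match
7 → match
8 → match
9 → no match
Total matched: 5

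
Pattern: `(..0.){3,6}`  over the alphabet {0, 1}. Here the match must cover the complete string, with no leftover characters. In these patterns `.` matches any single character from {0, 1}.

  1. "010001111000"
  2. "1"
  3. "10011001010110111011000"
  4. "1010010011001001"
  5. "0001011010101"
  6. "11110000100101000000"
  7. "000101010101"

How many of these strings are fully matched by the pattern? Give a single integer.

1

1 → no match
2 → no match
3 → no match
4 → no match
5 → no match
6 → no match
7 → match
Total matched: 1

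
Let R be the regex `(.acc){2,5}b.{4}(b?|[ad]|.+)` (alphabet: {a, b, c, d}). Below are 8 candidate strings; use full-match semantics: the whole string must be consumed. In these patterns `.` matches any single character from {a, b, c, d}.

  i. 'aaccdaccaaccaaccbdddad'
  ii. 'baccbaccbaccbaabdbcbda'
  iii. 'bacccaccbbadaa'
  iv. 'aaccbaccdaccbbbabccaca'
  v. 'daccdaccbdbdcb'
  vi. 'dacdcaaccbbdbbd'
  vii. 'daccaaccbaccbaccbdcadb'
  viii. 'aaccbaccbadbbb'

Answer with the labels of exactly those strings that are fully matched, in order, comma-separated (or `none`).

i → match
ii → match
iii → match
iv → match
v → match
vi → no match
vii → match
viii → match

i, ii, iii, iv, v, vii, viii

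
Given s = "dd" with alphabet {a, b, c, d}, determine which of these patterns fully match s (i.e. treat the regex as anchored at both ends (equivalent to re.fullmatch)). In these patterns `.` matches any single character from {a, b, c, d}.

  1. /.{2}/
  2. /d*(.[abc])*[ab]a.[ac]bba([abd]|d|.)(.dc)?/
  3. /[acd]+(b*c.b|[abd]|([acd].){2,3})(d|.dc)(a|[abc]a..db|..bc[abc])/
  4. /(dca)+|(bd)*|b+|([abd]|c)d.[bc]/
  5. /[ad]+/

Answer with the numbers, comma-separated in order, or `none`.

1 → match
2 → no match
3 → no match
4 → no match
5 → match

1, 5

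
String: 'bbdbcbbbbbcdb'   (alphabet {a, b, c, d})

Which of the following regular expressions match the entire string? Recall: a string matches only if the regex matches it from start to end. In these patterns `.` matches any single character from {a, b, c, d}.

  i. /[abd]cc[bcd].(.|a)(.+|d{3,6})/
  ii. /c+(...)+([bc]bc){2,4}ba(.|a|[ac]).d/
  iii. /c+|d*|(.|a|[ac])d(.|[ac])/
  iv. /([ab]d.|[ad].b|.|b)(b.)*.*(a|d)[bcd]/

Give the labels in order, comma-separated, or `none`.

iv

i → no match
ii → no match — must start with 'c'
iii → no match
iv → match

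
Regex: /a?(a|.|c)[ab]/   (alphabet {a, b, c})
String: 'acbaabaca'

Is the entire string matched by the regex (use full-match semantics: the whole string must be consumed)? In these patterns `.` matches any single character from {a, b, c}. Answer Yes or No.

No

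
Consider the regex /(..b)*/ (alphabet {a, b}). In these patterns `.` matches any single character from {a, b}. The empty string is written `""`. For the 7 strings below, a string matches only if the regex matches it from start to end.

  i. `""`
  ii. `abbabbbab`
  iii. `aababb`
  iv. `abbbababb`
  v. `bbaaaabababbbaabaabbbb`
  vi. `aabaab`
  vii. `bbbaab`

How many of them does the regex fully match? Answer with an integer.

i → match
ii → match
iii → match
iv → match
v → no match
vi → match
vii → match
Total matched: 6

6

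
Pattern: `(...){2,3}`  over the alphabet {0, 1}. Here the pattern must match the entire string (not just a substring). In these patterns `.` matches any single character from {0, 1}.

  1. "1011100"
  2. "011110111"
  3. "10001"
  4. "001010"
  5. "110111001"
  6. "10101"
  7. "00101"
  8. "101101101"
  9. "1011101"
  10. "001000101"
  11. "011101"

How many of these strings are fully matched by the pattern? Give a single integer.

1 → no match
2 → match
3 → no match
4 → match
5 → match
6 → no match
7 → no match
8 → match
9 → no match
10 → match
11 → match
Total matched: 6

6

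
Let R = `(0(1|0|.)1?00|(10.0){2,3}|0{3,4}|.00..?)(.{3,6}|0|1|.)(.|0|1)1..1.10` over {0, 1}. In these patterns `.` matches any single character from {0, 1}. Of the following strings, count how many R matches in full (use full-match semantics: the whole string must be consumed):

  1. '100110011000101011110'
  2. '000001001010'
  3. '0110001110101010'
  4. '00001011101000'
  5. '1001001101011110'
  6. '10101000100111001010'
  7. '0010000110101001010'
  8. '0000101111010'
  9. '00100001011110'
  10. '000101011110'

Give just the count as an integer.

7

1 → no match
2 → match
3 → no match
4 → no match — must end with '10'
5 → match
6 → match
7 → match
8 → match
9 → match
10 → match
Total matched: 7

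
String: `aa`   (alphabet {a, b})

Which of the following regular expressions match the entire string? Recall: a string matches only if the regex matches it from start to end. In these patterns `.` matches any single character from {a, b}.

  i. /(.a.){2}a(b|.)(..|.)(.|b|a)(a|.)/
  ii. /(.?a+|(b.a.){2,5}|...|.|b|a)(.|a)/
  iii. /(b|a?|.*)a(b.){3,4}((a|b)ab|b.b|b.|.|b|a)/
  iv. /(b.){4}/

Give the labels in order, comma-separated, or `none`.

i → no match
ii → match
iii → no match
iv → no match — must start with `b`

ii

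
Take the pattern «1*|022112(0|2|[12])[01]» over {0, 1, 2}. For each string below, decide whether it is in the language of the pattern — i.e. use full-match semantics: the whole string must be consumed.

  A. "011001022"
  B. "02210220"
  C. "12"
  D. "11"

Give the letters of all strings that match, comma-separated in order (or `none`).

A → no match
B → no match
C → no match
D → match

D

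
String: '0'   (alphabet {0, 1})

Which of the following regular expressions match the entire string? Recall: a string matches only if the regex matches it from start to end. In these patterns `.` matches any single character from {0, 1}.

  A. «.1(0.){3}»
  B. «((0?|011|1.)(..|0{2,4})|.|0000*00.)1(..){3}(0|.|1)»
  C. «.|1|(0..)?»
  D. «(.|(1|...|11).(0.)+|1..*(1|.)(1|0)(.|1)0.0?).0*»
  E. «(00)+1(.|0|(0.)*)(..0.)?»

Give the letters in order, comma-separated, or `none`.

C

A → no match
B → no match
C → match
D → no match
E → no match — must start with '00'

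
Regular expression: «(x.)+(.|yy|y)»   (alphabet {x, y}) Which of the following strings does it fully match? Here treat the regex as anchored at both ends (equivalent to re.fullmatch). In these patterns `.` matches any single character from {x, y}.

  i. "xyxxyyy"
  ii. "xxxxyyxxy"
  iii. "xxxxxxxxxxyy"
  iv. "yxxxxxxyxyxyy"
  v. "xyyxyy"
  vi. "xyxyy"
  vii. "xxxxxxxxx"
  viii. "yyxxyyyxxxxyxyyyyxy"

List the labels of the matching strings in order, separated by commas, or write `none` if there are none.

iii, vi, vii

i. "xyxxyyy" → no match
ii. "xxxxyyxxy" → no match
iii. "xxxxxxxxxxyy" → match
iv → no match — must start with "x"
v. "xyyxyy" → no match
vi. "xyxyy" → match
vii. "xxxxxxxxx" → match
viii → no match — must start with "x"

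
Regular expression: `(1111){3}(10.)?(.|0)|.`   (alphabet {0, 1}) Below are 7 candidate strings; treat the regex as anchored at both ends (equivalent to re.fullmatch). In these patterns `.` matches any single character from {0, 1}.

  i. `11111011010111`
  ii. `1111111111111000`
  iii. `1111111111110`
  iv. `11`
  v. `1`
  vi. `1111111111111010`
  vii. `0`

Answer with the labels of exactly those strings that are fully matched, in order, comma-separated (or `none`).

ii, iii, v, vi, vii

i → no match
ii → match
iii → match
iv → no match
v → match
vi → match
vii → match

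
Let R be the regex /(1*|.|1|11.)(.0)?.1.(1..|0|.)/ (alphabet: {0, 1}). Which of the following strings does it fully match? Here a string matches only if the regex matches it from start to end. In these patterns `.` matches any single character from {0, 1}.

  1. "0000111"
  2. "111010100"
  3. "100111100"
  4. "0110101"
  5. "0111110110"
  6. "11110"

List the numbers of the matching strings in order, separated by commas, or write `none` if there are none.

1 → match
2 → match
3 → match
4 → match
5 → no match
6 → match

1, 2, 3, 4, 6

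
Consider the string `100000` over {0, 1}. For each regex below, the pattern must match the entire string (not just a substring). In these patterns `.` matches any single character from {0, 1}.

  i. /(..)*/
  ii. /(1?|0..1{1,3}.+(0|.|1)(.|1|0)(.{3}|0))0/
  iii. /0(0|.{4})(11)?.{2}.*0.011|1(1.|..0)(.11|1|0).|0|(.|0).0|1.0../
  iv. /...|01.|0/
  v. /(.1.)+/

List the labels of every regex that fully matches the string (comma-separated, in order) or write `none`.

i → match
ii → no match
iii → match
iv → no match
v → no match

i, iii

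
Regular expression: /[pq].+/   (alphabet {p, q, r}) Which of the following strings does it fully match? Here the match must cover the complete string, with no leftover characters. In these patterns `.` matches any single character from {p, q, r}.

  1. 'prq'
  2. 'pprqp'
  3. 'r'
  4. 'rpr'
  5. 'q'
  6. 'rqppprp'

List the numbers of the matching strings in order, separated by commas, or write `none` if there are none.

1, 2

1 → match
2 → match
3 → no match
4 → no match
5 → no match
6 → no match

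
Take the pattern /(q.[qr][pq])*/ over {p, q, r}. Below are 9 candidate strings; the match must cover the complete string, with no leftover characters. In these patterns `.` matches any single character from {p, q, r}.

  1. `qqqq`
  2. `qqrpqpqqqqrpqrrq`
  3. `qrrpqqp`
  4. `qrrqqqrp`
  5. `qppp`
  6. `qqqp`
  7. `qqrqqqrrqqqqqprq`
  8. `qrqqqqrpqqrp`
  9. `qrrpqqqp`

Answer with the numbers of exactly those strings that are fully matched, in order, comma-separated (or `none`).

1, 2, 4, 6, 8, 9

1 → match
2 → match
3 → no match
4 → match
5 → no match
6 → match
7 → no match
8 → match
9 → match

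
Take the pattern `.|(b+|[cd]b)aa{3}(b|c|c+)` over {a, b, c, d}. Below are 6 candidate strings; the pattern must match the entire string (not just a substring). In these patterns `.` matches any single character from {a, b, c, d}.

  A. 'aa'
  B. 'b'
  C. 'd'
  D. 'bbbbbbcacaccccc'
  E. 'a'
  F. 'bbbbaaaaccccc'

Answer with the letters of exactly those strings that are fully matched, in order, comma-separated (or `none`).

B, C, E, F

A. 'aa' → no match
B. 'b' → match
C. 'd' → match
D → no match
E. 'a' → match
F → match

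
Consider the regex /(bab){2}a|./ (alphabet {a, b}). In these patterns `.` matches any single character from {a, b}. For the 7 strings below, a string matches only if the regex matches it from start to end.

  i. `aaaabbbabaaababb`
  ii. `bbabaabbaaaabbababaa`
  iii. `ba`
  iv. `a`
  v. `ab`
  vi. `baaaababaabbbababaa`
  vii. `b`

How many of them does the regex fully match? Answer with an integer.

2

i → no match
ii → no match
iii → no match
iv → match
v → no match
vi → no match
vii → match
Total matched: 2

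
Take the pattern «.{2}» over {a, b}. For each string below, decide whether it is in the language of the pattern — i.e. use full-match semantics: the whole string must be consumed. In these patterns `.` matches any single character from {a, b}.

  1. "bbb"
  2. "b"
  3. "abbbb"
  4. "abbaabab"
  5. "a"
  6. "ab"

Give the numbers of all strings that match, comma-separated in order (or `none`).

6

1. "bbb" → no match
2. "b" → no match
3. "abbbb" → no match
4. "abbaabab" → no match
5. "a" → no match
6. "ab" → match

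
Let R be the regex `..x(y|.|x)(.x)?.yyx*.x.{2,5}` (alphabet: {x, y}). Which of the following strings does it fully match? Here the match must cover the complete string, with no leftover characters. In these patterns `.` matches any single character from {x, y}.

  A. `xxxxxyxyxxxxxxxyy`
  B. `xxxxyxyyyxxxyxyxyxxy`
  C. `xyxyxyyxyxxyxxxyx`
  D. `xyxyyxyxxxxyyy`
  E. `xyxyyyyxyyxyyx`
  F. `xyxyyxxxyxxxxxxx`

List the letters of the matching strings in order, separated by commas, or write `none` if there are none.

A → no match
B → no match
C → no match
D → no match
E → no match
F → no match

none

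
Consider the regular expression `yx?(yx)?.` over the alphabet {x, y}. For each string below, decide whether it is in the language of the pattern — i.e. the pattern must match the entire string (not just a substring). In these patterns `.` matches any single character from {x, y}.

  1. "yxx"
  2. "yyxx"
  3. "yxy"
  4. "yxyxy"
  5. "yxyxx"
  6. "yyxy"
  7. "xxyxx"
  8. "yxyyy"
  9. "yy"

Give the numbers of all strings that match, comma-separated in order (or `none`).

1, 2, 3, 4, 5, 6, 9

1 → match
2 → match
3 → match
4 → match
5 → match
6 → match
7 → no match — must start with "y"
8 → no match
9 → match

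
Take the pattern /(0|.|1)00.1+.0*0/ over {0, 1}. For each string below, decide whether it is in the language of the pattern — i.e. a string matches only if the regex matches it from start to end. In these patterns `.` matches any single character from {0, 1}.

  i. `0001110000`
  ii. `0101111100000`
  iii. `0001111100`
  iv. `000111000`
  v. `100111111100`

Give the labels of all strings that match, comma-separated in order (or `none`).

i, iii, iv, v

i → match
ii → no match
iii → match
iv → match
v → match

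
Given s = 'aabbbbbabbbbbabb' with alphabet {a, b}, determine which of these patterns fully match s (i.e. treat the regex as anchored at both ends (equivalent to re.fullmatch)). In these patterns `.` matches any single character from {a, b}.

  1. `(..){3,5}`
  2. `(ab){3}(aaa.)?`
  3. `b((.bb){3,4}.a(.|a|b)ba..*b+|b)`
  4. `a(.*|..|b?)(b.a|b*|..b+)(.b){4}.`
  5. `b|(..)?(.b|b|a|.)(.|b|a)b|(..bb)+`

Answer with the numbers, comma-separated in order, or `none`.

1 → no match
2 → no match — must start with 'ab'
3 → no match — must start with 'b'
4 → match
5 → no match

4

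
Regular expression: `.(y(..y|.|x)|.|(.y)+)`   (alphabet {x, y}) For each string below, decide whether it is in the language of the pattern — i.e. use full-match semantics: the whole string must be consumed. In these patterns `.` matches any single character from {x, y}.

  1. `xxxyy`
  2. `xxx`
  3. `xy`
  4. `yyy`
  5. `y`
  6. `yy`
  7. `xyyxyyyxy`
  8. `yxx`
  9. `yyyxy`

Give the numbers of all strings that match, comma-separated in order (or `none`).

3, 4, 6, 7, 9

1 → no match
2 → no match
3 → match
4 → match
5 → no match
6 → match
7 → match
8 → no match
9 → match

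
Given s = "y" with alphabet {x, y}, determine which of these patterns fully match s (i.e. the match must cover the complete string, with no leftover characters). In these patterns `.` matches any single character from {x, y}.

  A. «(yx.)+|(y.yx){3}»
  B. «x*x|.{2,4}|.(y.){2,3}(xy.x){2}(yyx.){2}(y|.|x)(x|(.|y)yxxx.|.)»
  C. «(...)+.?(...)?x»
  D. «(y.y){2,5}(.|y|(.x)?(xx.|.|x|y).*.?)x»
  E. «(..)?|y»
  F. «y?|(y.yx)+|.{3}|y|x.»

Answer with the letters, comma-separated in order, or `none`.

A → no match
B → no match
C → no match — must end with "x"
D → no match — must end with "x"
E → match
F → match

E, F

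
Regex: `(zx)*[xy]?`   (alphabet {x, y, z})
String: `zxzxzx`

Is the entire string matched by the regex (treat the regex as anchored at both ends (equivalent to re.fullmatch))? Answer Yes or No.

Yes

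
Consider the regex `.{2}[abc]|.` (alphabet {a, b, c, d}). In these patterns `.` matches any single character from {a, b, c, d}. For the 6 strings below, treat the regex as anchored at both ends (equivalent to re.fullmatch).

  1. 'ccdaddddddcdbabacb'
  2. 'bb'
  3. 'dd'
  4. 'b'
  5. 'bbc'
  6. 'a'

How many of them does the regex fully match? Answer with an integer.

3

1 → no match
2 → no match
3 → no match
4 → match
5 → match
6 → match
Total matched: 3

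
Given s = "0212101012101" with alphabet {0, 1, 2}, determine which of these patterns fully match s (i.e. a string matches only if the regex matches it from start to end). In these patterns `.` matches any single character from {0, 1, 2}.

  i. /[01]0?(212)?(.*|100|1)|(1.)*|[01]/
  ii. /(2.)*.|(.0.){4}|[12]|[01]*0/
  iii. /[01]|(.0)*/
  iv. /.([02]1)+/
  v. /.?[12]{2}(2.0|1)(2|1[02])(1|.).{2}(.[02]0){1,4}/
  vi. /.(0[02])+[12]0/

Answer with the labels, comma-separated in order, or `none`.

i, iv

i → match
ii → no match
iii → no match
iv → match
v → no match — must end with "0"
vi → no match — must end with "0"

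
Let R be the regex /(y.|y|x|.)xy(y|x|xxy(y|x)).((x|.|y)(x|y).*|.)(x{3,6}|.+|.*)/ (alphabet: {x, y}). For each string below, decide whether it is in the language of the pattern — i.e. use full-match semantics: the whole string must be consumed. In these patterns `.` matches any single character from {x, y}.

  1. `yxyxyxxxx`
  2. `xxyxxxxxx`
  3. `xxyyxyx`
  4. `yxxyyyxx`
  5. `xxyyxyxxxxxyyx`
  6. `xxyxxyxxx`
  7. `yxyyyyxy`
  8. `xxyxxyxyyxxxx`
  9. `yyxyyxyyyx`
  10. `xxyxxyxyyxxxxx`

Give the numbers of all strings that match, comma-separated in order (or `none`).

1, 2, 3, 4, 5, 6, 7, 8, 9, 10

1 → match
2 → match
3 → match
4 → match
5 → match
6 → match
7 → match
8 → match
9 → match
10 → match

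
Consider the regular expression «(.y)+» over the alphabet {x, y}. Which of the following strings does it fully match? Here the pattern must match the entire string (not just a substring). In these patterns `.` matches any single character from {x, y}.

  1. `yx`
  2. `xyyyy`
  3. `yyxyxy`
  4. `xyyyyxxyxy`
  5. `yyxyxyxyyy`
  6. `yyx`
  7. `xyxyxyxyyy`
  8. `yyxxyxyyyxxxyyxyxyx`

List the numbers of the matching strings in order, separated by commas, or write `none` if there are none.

1 → no match — must end with `y`
2 → no match
3 → match
4 → no match
5 → match
6 → no match — must end with `y`
7 → match
8 → no match — must end with `y`

3, 5, 7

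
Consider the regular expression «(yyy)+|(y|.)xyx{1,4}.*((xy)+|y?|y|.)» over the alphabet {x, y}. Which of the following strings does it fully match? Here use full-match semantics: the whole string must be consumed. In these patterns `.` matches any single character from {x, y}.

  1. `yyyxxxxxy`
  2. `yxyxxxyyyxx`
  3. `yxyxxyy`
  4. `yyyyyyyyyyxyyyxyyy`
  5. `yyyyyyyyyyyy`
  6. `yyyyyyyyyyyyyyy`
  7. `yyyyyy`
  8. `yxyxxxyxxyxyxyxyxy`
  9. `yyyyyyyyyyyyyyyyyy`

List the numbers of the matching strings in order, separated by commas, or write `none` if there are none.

2, 3, 5, 6, 7, 8, 9

1 → no match
2 → match
3 → match
4 → no match
5 → match
6 → match
7 → match
8 → match
9 → match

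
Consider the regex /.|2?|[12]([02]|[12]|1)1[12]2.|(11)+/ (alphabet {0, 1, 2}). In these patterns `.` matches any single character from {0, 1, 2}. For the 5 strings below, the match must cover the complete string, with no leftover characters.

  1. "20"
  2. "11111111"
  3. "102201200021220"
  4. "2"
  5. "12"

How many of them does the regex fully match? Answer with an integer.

2

1 → no match
2 → match
3 → no match
4 → match
5 → no match
Total matched: 2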